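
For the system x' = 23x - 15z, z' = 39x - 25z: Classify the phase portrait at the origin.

A = [[23,-15],[39,-25]]; det(A-λI) = λ^2 + 2λ + 10.
λ = -1 ± 3i: negative real part.

stable spiral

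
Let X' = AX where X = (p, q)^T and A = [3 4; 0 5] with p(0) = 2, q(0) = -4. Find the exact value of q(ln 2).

A = [[3,4],[0,5]]; eigenvalues λ = 5, 3.
Eigenvectors: (2,1) for λ=5, (1,0) for λ=3.
From the initial condition, c_1 = -4, c_2 = 10.
q(ln 2) = (-4)(2^5)(1) + (10)(2^3)(0) = -128.

-128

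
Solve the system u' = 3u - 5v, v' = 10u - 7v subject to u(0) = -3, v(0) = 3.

Coefficient matrix A = [[3, -5], [10, -7]].
Characteristic polynomial det(A - λI) = λ^2 + 4λ + 29 = 0.
Eigenvalues λ = -2 ± 5i (complex conjugate pair).
For λ=-2+5i: an eigenvector is (0,-1) - i(1,1) = (0 - i, -1 - i).
A real fundamental pair from Re and Im of e^((-2+5i)t)v: X_1 = e^(-2t)(cos(5t)·(0,-1) + sin(5t)·(1,1)), X_2 = e^(-2t)(sin(5t)·(0,-1) - cos(5t)·(1,1)).
General solution: C_1X_1 + C_2X_2.
Applying u(0)=-3, v(0)=3 gives C_1=-6, C_2=3.

u(t) = -6e^(-2t)sin(5t) - 3e^(-2t)cos(5t), v(t) = -9e^(-2t)sin(5t) + 3e^(-2t)cos(5t)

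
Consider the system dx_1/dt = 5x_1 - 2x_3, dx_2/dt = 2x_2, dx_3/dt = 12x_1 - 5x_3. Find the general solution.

Coefficient matrix A = [[5, 0, -2], [0, 2, 0], [12, 0, -5]].
det(A - λI) = 0 gives eigenvalues λ = 1, 2, -1.
For λ=1: eigenvector (-1,0,-2).
For λ=2: eigenvector (0,1,0).
For λ=-1: eigenvector (-1,0,-3).
General solution: c_1e^(t)(-1,0,-2) + c_2e^(2t)(0,1,0) + c_3e^(-t)(-1,0,-3).

x_1(t) = -c_1e^(t) - c_3e^(-t), x_2(t) = c_2e^(2t), x_3(t) = -2c_1e^(t) - 3c_3e^(-t)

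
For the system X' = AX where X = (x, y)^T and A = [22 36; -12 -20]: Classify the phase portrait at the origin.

saddle

A = [[22,36],[-12,-20]]; det(A-λI) = λ^2 - 2λ - 8.
λ = -2, 4: opposite signs.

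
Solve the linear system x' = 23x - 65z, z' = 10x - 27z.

x(t) = -3K_1e^(-2t)sin(5t) + 2K_1e^(-2t)cos(5t) + 2K_2e^(-2t)sin(5t) + 3K_2e^(-2t)cos(5t), z(t) = -K_1e^(-2t)sin(5t) + K_1e^(-2t)cos(5t) + K_2e^(-2t)sin(5t) + K_2e^(-2t)cos(5t)

Coefficient matrix A = [[23, -65], [10, -27]].
Characteristic polynomial det(A - λI) = λ^2 + 4λ + 29 = 0.
Eigenvalues λ = -2 ± 5i (complex conjugate pair).
For λ=-2+5i: an eigenvector is (2,1) - i(-3,-1) = (2 + 3i, 1 + i).
A real fundamental pair from Re and Im of e^((-2+5i)t)v: X_1 = e^(-2t)(cos(5t)·(2,1) + sin(5t)·(-3,-1)), X_2 = e^(-2t)(sin(5t)·(2,1) - cos(5t)·(-3,-1)).
General solution: K_1X_1 + K_2X_2.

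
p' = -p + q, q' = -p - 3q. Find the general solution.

Coefficient matrix A = [[-1, 1], [-1, -3]].
Characteristic polynomial det(A - λI) = λ^2 + 4λ + 4 = 0.
Single eigenvalue λ = -2 with algebraic multiplicity 2.
Eigenvector v = (1,-1); generalized eigenvector w with (A-λI)w=v is (-1,2).
General solution: e^(-2t)[K_1·v + K_2·(t·v + w)].

p(t) = K_1e^(-2t) + K_2te^(-2t) - K_2e^(-2t), q(t) = -K_1e^(-2t) - K_2te^(-2t) + 2K_2e^(-2t)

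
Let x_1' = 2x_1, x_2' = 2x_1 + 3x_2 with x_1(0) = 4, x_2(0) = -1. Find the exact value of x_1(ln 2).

A = [[2,0],[2,3]]; eigenvalues λ = 3, 2.
Eigenvectors: (0,-1) for λ=3, (-1,2) for λ=2.
From the initial condition, c_1 = -7, c_2 = -4.
x_1(ln 2) = (-7)(2^3)(0) + (-4)(2^2)(-1) = 16.

16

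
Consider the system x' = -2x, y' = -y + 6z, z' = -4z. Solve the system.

x(t) = c_3e^(-2t), y(t) = c_1e^(-t) + 2c_2e^(-4t), z(t) = -c_2e^(-4t)

Coefficient matrix A = [[-2, 0, 0], [0, -1, 6], [0, 0, -4]].
det(A - λI) = 0 gives eigenvalues λ = -1, -4, -2.
For λ=-1: eigenvector (0,1,0).
For λ=-4: eigenvector (0,2,-1).
For λ=-2: eigenvector (1,0,0).
General solution: c_1e^(-t)(0,1,0) + c_2e^(-4t)(0,2,-1) + c_3e^(-2t)(1,0,0).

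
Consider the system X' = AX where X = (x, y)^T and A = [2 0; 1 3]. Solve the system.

x(t) = -K_1e^(2t), y(t) = K_1e^(2t) + K_2e^(3t)

Coefficient matrix A = [[2, 0], [1, 3]].
Characteristic polynomial det(A - λI) = λ^2 - 5λ + 6 = 0.
Eigenvalues λ = 2, 3.
For λ=2: (A-λI) row 2 is [1, 1], so an eigenvector is (-1, 1).
For λ=3: (A-λI) row 1 is [-1, 0], so an eigenvector is (0, 1).
General solution: K_1e^(2t)(-1,1) + K_2e^(3t)(0,1).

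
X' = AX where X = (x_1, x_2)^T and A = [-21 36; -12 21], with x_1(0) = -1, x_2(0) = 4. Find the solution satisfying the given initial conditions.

x_1(t) = 27e^(3t) - 28e^(-3t), x_2(t) = 18e^(3t) - 14e^(-3t)

Coefficient matrix A = [[-21, 36], [-12, 21]].
Characteristic polynomial det(A - λI) = λ^2 - 9 = 0.
Eigenvalues λ = -3, 3.
For λ=-3: (A-λI) row 1 is [-18, 36], so an eigenvector is (2, 1).
For λ=3: (A-λI) row 1 is [-24, 36], so an eigenvector is (-3, -2).
General solution: K_1e^(-3t)(2,1) + K_2e^(3t)(-3,-2).
Applying x_1(0)=-1, x_2(0)=4 gives K_1=-14, K_2=-9.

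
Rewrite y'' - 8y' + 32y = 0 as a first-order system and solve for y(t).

Let x_1 = y, x_2 = y'. Then x_1' = x_2 and x_2' = -32x_1 + 8x_2.
A = [[0,1],[-32,8]]; det(A-λI) = λ^2 - 8λ + 32.
Eigenvalues λ = 4 ± 4i.

y(t) = C_1e^(4t)cos(4t) + C_2e^(4t)sin(4t)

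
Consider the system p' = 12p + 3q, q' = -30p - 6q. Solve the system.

p(t) = -C_1e^(3t)sin(3t) + C_2e^(3t)cos(3t), q(t) = 3C_1e^(3t)sin(3t) - C_1e^(3t)cos(3t) - C_2e^(3t)sin(3t) - 3C_2e^(3t)cos(3t)

Coefficient matrix A = [[12, 3], [-30, -6]].
Characteristic polynomial det(A - λI) = λ^2 - 6λ + 18 = 0.
Eigenvalues λ = 3 ± 3i (complex conjugate pair).
For λ=3+3i: an eigenvector is (0,-1) - i(-1,3) = (0 + i, -1 - 3i).
A real fundamental pair from Re and Im of e^((3+3i)t)v: X_1 = e^(3t)(cos(3t)·(0,-1) + sin(3t)·(-1,3)), X_2 = e^(3t)(sin(3t)·(0,-1) - cos(3t)·(-1,3)).
General solution: C_1X_1 + C_2X_2.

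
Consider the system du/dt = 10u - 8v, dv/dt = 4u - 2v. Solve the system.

Coefficient matrix A = [[10, -8], [4, -2]].
Characteristic polynomial det(A - λI) = λ^2 - 8λ + 12 = 0.
Eigenvalues λ = 2, 6.
For λ=2: (A-λI) row 1 is [8, -8], so an eigenvector is (-1, -1).
For λ=6: (A-λI) row 1 is [4, -8], so an eigenvector is (2, 1).
General solution: C_1e^(2t)(-1,-1) + C_2e^(6t)(2,1).

u(t) = -C_1e^(2t) + 2C_2e^(6t), v(t) = -C_1e^(2t) + C_2e^(6t)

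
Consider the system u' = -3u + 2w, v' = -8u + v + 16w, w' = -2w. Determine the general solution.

u(t) = C_1e^(-3t) + 2C_3e^(-2t), v(t) = 2C_1e^(-3t) + C_2e^(t), w(t) = C_3e^(-2t)

Coefficient matrix A = [[-3, 0, 2], [-8, 1, 16], [0, 0, -2]].
det(A - λI) = 0 gives eigenvalues λ = -3, 1, -2.
For λ=-3: eigenvector (1,2,0).
For λ=1: eigenvector (0,1,0).
For λ=-2: eigenvector (2,0,1).
General solution: C_1e^(-3t)(1,2,0) + C_2e^(t)(0,1,0) + C_3e^(-2t)(2,0,1).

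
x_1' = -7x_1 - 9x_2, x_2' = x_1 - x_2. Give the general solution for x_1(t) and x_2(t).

x_1(t) = 3c_1e^(-4t) + 3c_2te^(-4t) + 2c_2e^(-4t), x_2(t) = -c_1e^(-4t) - c_2te^(-4t) - c_2e^(-4t)

Coefficient matrix A = [[-7, -9], [1, -1]].
Characteristic polynomial det(A - λI) = λ^2 + 8λ + 16 = 0.
Single eigenvalue λ = -4 with algebraic multiplicity 2.
Eigenvector v = (3,-1); generalized eigenvector w with (A-λI)w=v is (2,-1).
General solution: e^(-4t)[c_1·v + c_2·(t·v + w)].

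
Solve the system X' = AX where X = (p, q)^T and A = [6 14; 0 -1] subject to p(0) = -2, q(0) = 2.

Coefficient matrix A = [[6, 14], [0, -1]].
Characteristic polynomial det(A - λI) = λ^2 - 5λ - 6 = 0.
Eigenvalues λ = -1, 6.
For λ=-1: (A-λI) row 1 is [7, 14], so an eigenvector is (-2, 1).
For λ=6: (A-λI) row 1 is [0, 14], so an eigenvector is (1, 0).
General solution: C_1e^(-t)(-2,1) + C_2e^(6t)(1,0).
Applying p(0)=-2, q(0)=2 gives C_1=2, C_2=2.

p(t) = 2e^(6t) - 4e^(-t), q(t) = 2e^(-t)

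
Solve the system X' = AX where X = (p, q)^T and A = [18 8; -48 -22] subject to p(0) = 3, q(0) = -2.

Coefficient matrix A = [[18, 8], [-48, -22]].
Characteristic polynomial det(A - λI) = λ^2 + 4λ - 12 = 0.
Eigenvalues λ = 2, -6.
For λ=2: (A-λI) row 1 is [16, 8], so an eigenvector is (1, -2).
For λ=-6: (A-λI) row 1 is [24, 8], so an eigenvector is (1, -3).
General solution: c_1e^(2t)(1,-2) + c_2e^(-6t)(1,-3).
Applying p(0)=3, q(0)=-2 gives c_1=7, c_2=-4.

p(t) = 7e^(2t) - 4e^(-6t), q(t) = -14e^(2t) + 12e^(-6t)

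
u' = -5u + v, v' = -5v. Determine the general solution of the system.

u(t) = K_1e^(-5t) + K_2te^(-5t) - 2K_2e^(-5t), v(t) = K_2e^(-5t)

Coefficient matrix A = [[-5, 1], [0, -5]].
Characteristic polynomial det(A - λI) = λ^2 + 10λ + 25 = 0.
Single eigenvalue λ = -5 with algebraic multiplicity 2.
Eigenvector v = (1,0); generalized eigenvector w with (A-λI)w=v is (-2,1).
General solution: e^(-5t)[K_1·v + K_2·(t·v + w)].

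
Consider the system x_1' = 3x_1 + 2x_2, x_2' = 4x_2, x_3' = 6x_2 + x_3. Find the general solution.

x_1(t) = 2K_2e^(4t) + K_3e^(3t), x_2(t) = K_2e^(4t), x_3(t) = K_1e^(t) + 2K_2e^(4t)

Coefficient matrix A = [[3, 2, 0], [0, 4, 0], [0, 6, 1]].
det(A - λI) = 0 gives eigenvalues λ = 1, 4, 3.
For λ=1: eigenvector (0,0,1).
For λ=4: eigenvector (2,1,2).
For λ=3: eigenvector (1,0,0).
General solution: K_1e^(t)(0,0,1) + K_2e^(4t)(2,1,2) + K_3e^(3t)(1,0,0).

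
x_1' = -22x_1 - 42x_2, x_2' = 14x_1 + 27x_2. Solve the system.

Coefficient matrix A = [[-22, -42], [14, 27]].
Characteristic polynomial det(A - λI) = λ^2 - 5λ - 6 = 0.
Eigenvalues λ = 6, -1.
For λ=6: (A-λI) row 1 is [-28, -42], so an eigenvector is (-3, 2).
For λ=-1: (A-λI) row 1 is [-21, -42], so an eigenvector is (-2, 1).
General solution: C_1e^(6t)(-3,2) + C_2e^(-t)(-2,1).

x_1(t) = -3C_1e^(6t) - 2C_2e^(-t), x_2(t) = 2C_1e^(6t) + C_2e^(-t)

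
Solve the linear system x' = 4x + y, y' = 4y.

Coefficient matrix A = [[4, 1], [0, 4]].
Characteristic polynomial det(A - λI) = λ^2 - 8λ + 16 = 0.
Single eigenvalue λ = 4 with algebraic multiplicity 2.
Eigenvector v = (1,0); generalized eigenvector w with (A-λI)w=v is (2,1).
General solution: e^(4t)[C_1·v + C_2·(t·v + w)].

x(t) = C_1e^(4t) + C_2te^(4t) + 2C_2e^(4t), y(t) = C_2e^(4t)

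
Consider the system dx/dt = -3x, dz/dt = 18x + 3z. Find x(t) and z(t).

Coefficient matrix A = [[-3, 0], [18, 3]].
Characteristic polynomial det(A - λI) = λ^2 - 9 = 0.
Eigenvalues λ = -3, 3.
For λ=-3: (A-λI) row 2 is [18, 6], so an eigenvector is (-1, 3).
For λ=3: (A-λI) row 1 is [-6, 0], so an eigenvector is (0, -1).
General solution: K_1e^(-3t)(-1,3) + K_2e^(3t)(0,-1).

x(t) = -K_1e^(-3t), z(t) = 3K_1e^(-3t) - K_2e^(3t)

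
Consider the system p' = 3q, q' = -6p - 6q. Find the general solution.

p(t) = C_1e^(-3t)cos(3t) + C_2e^(-3t)sin(3t), q(t) = -C_1e^(-3t)sin(3t) - C_1e^(-3t)cos(3t) - C_2e^(-3t)sin(3t) + C_2e^(-3t)cos(3t)

Coefficient matrix A = [[0, 3], [-6, -6]].
Characteristic polynomial det(A - λI) = λ^2 + 6λ + 18 = 0.
Eigenvalues λ = -3 ± 3i (complex conjugate pair).
For λ=-3+3i: an eigenvector is (1,-1) - i(0,-1) = (1, -1 + i).
A real fundamental pair from Re and Im of e^((-3+3i)t)v: X_1 = e^(-3t)(cos(3t)·(1,-1) + sin(3t)·(0,-1)), X_2 = e^(-3t)(sin(3t)·(1,-1) - cos(3t)·(0,-1)).
General solution: C_1X_1 + C_2X_2.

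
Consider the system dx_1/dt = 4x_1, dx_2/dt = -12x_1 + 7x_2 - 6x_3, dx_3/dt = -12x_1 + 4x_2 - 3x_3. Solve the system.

x_1(t) = c_1e^(4t), x_2(t) = -4c_1e^(4t) - 3c_2e^(3t) + c_3e^(t), x_3(t) = -4c_1e^(4t) - 2c_2e^(3t) + c_3e^(t)

Coefficient matrix A = [[4, 0, 0], [-12, 7, -6], [-12, 4, -3]].
det(A - λI) = 0 gives eigenvalues λ = 4, 3, 1.
For λ=4: eigenvector (1,-4,-4).
For λ=3: eigenvector (0,-3,-2).
For λ=1: eigenvector (0,1,1).
General solution: c_1e^(4t)(1,-4,-4) + c_2e^(3t)(0,-3,-2) + c_3e^(t)(0,1,1).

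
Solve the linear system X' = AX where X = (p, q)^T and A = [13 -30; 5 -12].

Coefficient matrix A = [[13, -30], [5, -12]].
Characteristic polynomial det(A - λI) = λ^2 - λ - 6 = 0.
Eigenvalues λ = 3, -2.
For λ=3: (A-λI) row 1 is [10, -30], so an eigenvector is (3, 1).
For λ=-2: (A-λI) row 1 is [15, -30], so an eigenvector is (-2, -1).
General solution: C_1e^(3t)(3,1) + C_2e^(-2t)(-2,-1).

p(t) = 3C_1e^(3t) - 2C_2e^(-2t), q(t) = C_1e^(3t) - C_2e^(-2t)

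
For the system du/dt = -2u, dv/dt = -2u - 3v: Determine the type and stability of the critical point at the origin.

stable node

A = [[-2,0],[-2,-3]]; det(A-λI) = λ^2 + 5λ + 6.
λ = -3, -2: both negative.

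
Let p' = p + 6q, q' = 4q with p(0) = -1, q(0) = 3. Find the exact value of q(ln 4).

A = [[1,6],[0,4]]; eigenvalues λ = 4, 1.
Eigenvectors: (2,1) for λ=4, (1,0) for λ=1.
From the initial condition, c_1 = 3, c_2 = -7.
q(ln 4) = (3)(4^4)(1) + (-7)(4^1)(0) = 768.

768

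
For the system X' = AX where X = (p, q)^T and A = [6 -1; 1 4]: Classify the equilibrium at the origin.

unstable improper node

A = [[6,-1],[1,4]]; det(A-λI) = λ^2 - 10λ + 25.
repeated λ = 5 with a single eigenvector.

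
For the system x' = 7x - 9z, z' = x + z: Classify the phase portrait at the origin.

A = [[7,-9],[1,1]]; det(A-λI) = λ^2 - 8λ + 16.
repeated λ = 4 with a single eigenvector.

unstable improper node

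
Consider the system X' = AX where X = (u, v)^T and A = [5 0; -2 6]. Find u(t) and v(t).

Coefficient matrix A = [[5, 0], [-2, 6]].
Characteristic polynomial det(A - λI) = λ^2 - 11λ + 30 = 0.
Eigenvalues λ = 6, 5.
For λ=6: (A-λI) row 1 is [-1, 0], so an eigenvector is (0, 1).
For λ=5: (A-λI) row 2 is [-2, 1], so an eigenvector is (1, 2).
General solution: c_1e^(6t)(0,1) + c_2e^(5t)(1,2).

u(t) = c_2e^(5t), v(t) = c_1e^(6t) + 2c_2e^(5t)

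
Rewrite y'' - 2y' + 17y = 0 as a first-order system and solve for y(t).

Let x_1 = y, x_2 = y'. Then x_1' = x_2 and x_2' = -17x_1 + 2x_2.
A = [[0,1],[-17,2]]; det(A-λI) = λ^2 - 2λ + 17.
Eigenvalues λ = 1 ± 4i.

y(t) = C_1e^(t)cos(4t) + C_2e^(t)sin(4t)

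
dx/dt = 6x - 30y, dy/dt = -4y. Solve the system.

x(t) = 3c_1e^(-4t) + c_2e^(6t), y(t) = c_1e^(-4t)

Coefficient matrix A = [[6, -30], [0, -4]].
Characteristic polynomial det(A - λI) = λ^2 - 2λ - 24 = 0.
Eigenvalues λ = -4, 6.
For λ=-4: (A-λI) row 1 is [10, -30], so an eigenvector is (3, 1).
For λ=6: (A-λI) row 1 is [0, -30], so an eigenvector is (1, 0).
General solution: c_1e^(-4t)(3,1) + c_2e^(6t)(1,0).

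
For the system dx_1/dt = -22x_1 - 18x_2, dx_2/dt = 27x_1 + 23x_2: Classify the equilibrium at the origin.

A = [[-22,-18],[27,23]]; det(A-λI) = λ^2 - λ - 20.
λ = -4, 5: opposite signs.

saddle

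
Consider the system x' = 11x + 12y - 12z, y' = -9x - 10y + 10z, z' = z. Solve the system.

x(t) = 4C_1e^(2t) + 6C_2e^(t) - C_3e^(-t), y(t) = -3C_1e^(2t) - 4C_2e^(t) + C_3e^(-t), z(t) = C_2e^(t)

Coefficient matrix A = [[11, 12, -12], [-9, -10, 10], [0, 0, 1]].
det(A - λI) = 0 gives eigenvalues λ = 2, 1, -1.
For λ=2: eigenvector (4,-3,0).
For λ=1: eigenvector (6,-4,1).
For λ=-1: eigenvector (-1,1,0).
General solution: C_1e^(2t)(4,-3,0) + C_2e^(t)(6,-4,1) + C_3e^(-t)(-1,1,0).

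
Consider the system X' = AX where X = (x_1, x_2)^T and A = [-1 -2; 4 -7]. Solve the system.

x_1(t) = -C_1e^(-5t) - C_2e^(-3t), x_2(t) = -2C_1e^(-5t) - C_2e^(-3t)

Coefficient matrix A = [[-1, -2], [4, -7]].
Characteristic polynomial det(A - λI) = λ^2 + 8λ + 15 = 0.
Eigenvalues λ = -5, -3.
For λ=-5: (A-λI) row 1 is [4, -2], so an eigenvector is (-1, -2).
For λ=-3: (A-λI) row 1 is [2, -2], so an eigenvector is (-1, -1).
General solution: C_1e^(-5t)(-1,-2) + C_2e^(-3t)(-1,-1).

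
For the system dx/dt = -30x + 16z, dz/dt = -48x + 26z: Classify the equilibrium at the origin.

A = [[-30,16],[-48,26]]; det(A-λI) = λ^2 + 4λ - 12.
λ = 2, -6: opposite signs.

saddle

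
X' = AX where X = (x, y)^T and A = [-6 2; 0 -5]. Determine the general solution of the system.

Coefficient matrix A = [[-6, 2], [0, -5]].
Characteristic polynomial det(A - λI) = λ^2 + 11λ + 30 = 0.
Eigenvalues λ = -6, -5.
For λ=-6: (A-λI) row 1 is [0, 2], so an eigenvector is (1, 0).
For λ=-5: (A-λI) row 1 is [-1, 2], so an eigenvector is (2, 1).
General solution: C_1e^(-6t)(1,0) + C_2e^(-5t)(2,1).

x(t) = C_1e^(-6t) + 2C_2e^(-5t), y(t) = C_2e^(-5t)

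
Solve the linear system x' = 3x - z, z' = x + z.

Coefficient matrix A = [[3, -1], [1, 1]].
Characteristic polynomial det(A - λI) = λ^2 - 4λ + 4 = 0.
Single eigenvalue λ = 2 with algebraic multiplicity 2.
Eigenvector v = (-1,-1); generalized eigenvector w with (A-λI)w=v is (-2,-1).
General solution: e^(2t)[K_1·v + K_2·(t·v + w)].

x(t) = -K_1e^(2t) - K_2te^(2t) - 2K_2e^(2t), z(t) = -K_1e^(2t) - K_2te^(2t) - K_2e^(2t)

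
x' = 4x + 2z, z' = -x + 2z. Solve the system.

x(t) = -K_1e^(3t)sin(t) - K_1e^(3t)cos(t) - K_2e^(3t)sin(t) + K_2e^(3t)cos(t), z(t) = K_1e^(3t)sin(t) - K_2e^(3t)cos(t)

Coefficient matrix A = [[4, 2], [-1, 2]].
Characteristic polynomial det(A - λI) = λ^2 - 6λ + 10 = 0.
Eigenvalues λ = 3 ± i (complex conjugate pair).
For λ=3+i: an eigenvector is (-1,0) - i(-1,1) = (-1 + i, 0 - i).
A real fundamental pair from Re and Im of e^((3+i)t)v: X_1 = e^(3t)(cos(t)·(-1,0) + sin(t)·(-1,1)), X_2 = e^(3t)(sin(t)·(-1,0) - cos(t)·(-1,1)).
General solution: K_1X_1 + K_2X_2.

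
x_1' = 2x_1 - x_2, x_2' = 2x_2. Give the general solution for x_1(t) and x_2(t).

Coefficient matrix A = [[2, -1], [0, 2]].
Characteristic polynomial det(A - λI) = λ^2 - 4λ + 4 = 0.
Single eigenvalue λ = 2 with algebraic multiplicity 2.
Eigenvector v = (1,0); generalized eigenvector w with (A-λI)w=v is (3,-1).
General solution: e^(2t)[C_1·v + C_2·(t·v + w)].

x_1(t) = C_1e^(2t) + C_2te^(2t) + 3C_2e^(2t), x_2(t) = -C_2e^(2t)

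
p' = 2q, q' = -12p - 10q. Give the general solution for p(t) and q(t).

p(t) = -C_1e^(-6t) + C_2e^(-4t), q(t) = 3C_1e^(-6t) - 2C_2e^(-4t)

Coefficient matrix A = [[0, 2], [-12, -10]].
Characteristic polynomial det(A - λI) = λ^2 + 10λ + 24 = 0.
Eigenvalues λ = -6, -4.
For λ=-6: (A-λI) row 1 is [6, 2], so an eigenvector is (-1, 3).
For λ=-4: (A-λI) row 1 is [4, 2], so an eigenvector is (1, -2).
General solution: C_1e^(-6t)(-1,3) + C_2e^(-4t)(1,-2).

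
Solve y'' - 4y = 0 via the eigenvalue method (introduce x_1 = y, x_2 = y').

Let x_1 = y, x_2 = y'. Then x_1' = x_2 and x_2' = 4x_1.
A = [[0,1],[4,0]]; det(A-λI) = λ^2 - 4.
Eigenvalues λ = -2, 2 with eigenvectors (1,-2), (1,2).

y(t) = c_1e^(-2t) + c_2e^(2t)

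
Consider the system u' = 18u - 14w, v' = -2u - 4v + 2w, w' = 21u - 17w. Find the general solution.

u(t) = K_1e^(4t) + 2K_2e^(-3t), v(t) = 2K_2e^(-3t) + K_3e^(-4t), w(t) = K_1e^(4t) + 3K_2e^(-3t)

Coefficient matrix A = [[18, 0, -14], [-2, -4, 2], [21, 0, -17]].
det(A - λI) = 0 gives eigenvalues λ = 4, -3, -4.
For λ=4: eigenvector (1,0,1).
For λ=-3: eigenvector (2,2,3).
For λ=-4: eigenvector (0,1,0).
General solution: K_1e^(4t)(1,0,1) + K_2e^(-3t)(2,2,3) + K_3e^(-4t)(0,1,0).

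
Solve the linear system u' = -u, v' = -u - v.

Coefficient matrix A = [[-1, 0], [-1, -1]].
Characteristic polynomial det(A - λI) = λ^2 + 2λ + 1 = 0.
Single eigenvalue λ = -1 with algebraic multiplicity 2.
Eigenvector v = (0,1); generalized eigenvector w with (A-λI)w=v is (-1,-2).
General solution: e^(-t)[C_1·v + C_2·(t·v + w)].

u(t) = -C_2e^(-t), v(t) = C_1e^(-t) + C_2te^(-t) - 2C_2e^(-t)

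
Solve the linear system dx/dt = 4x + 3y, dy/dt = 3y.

x(t) = -c_1e^(4t) + 3c_2e^(3t), y(t) = -c_2e^(3t)

Coefficient matrix A = [[4, 3], [0, 3]].
Characteristic polynomial det(A - λI) = λ^2 - 7λ + 12 = 0.
Eigenvalues λ = 4, 3.
For λ=4: (A-λI) row 1 is [0, 3], so an eigenvector is (-1, 0).
For λ=3: (A-λI) row 1 is [1, 3], so an eigenvector is (3, -1).
General solution: c_1e^(4t)(-1,0) + c_2e^(3t)(3,-1).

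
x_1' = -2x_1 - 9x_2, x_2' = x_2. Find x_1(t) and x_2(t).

x_1(t) = K_1e^(-2t) - 3K_2e^(t), x_2(t) = K_2e^(t)

Coefficient matrix A = [[-2, -9], [0, 1]].
Characteristic polynomial det(A - λI) = λ^2 + λ - 2 = 0.
Eigenvalues λ = -2, 1.
For λ=-2: (A-λI) row 1 is [0, -9], so an eigenvector is (1, 0).
For λ=1: (A-λI) row 1 is [-3, -9], so an eigenvector is (-3, 1).
General solution: K_1e^(-2t)(1,0) + K_2e^(t)(-3,1).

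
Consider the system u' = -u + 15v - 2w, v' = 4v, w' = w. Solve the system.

Coefficient matrix A = [[-1, 15, -2], [0, 4, 0], [0, 0, 1]].
det(A - λI) = 0 gives eigenvalues λ = 1, 4, -1.
For λ=1: eigenvector (-1,0,1).
For λ=4: eigenvector (3,1,0).
For λ=-1: eigenvector (1,0,0).
General solution: C_1e^(t)(-1,0,1) + C_2e^(4t)(3,1,0) + C_3e^(-t)(1,0,0).

u(t) = -C_1e^(t) + 3C_2e^(4t) + C_3e^(-t), v(t) = C_2e^(4t), w(t) = C_1e^(t)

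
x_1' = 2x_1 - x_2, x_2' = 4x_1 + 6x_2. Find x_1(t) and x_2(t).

Coefficient matrix A = [[2, -1], [4, 6]].
Characteristic polynomial det(A - λI) = λ^2 - 8λ + 16 = 0.
Single eigenvalue λ = 4 with algebraic multiplicity 2.
Eigenvector v = (1,-2); generalized eigenvector w with (A-λI)w=v is (0,-1).
General solution: e^(4t)[C_1·v + C_2·(t·v + w)].

x_1(t) = C_1e^(4t) + C_2te^(4t), x_2(t) = -2C_1e^(4t) - 2C_2te^(4t) - C_2e^(4t)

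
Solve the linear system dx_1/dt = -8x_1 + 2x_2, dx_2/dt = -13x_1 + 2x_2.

Coefficient matrix A = [[-8, 2], [-13, 2]].
Characteristic polynomial det(A - λI) = λ^2 + 6λ + 10 = 0.
Eigenvalues λ = -3 ± i (complex conjugate pair).
For λ=-3+i: an eigenvector is (-1,-2) - i(1,3) = (-1 - i, -2 - 3i).
A real fundamental pair from Re and Im of e^((-3+i)t)v: X_1 = e^(-3t)(cos(t)·(-1,-2) + sin(t)·(1,3)), X_2 = e^(-3t)(sin(t)·(-1,-2) - cos(t)·(1,3)).
General solution: C_1X_1 + C_2X_2.

x_1(t) = C_1e^(-3t)sin(t) - C_1e^(-3t)cos(t) - C_2e^(-3t)sin(t) - C_2e^(-3t)cos(t), x_2(t) = 3C_1e^(-3t)sin(t) - 2C_1e^(-3t)cos(t) - 2C_2e^(-3t)sin(t) - 3C_2e^(-3t)cos(t)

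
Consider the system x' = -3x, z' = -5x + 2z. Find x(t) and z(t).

Coefficient matrix A = [[-3, 0], [-5, 2]].
Characteristic polynomial det(A - λI) = λ^2 + λ - 6 = 0.
Eigenvalues λ = 2, -3.
For λ=2: (A-λI) row 1 is [-5, 0], so an eigenvector is (0, -1).
For λ=-3: (A-λI) row 2 is [-5, 5], so an eigenvector is (1, 1).
General solution: c_1e^(2t)(0,-1) + c_2e^(-3t)(1,1).

x(t) = c_2e^(-3t), z(t) = -c_1e^(2t) + c_2e^(-3t)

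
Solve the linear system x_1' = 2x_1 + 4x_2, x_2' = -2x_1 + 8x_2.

Coefficient matrix A = [[2, 4], [-2, 8]].
Characteristic polynomial det(A - λI) = λ^2 - 10λ + 24 = 0.
Eigenvalues λ = 6, 4.
For λ=6: (A-λI) row 1 is [-4, 4], so an eigenvector is (-1, -1).
For λ=4: (A-λI) row 1 is [-2, 4], so an eigenvector is (2, 1).
General solution: c_1e^(6t)(-1,-1) + c_2e^(4t)(2,1).

x_1(t) = -c_1e^(6t) + 2c_2e^(4t), x_2(t) = -c_1e^(6t) + c_2e^(4t)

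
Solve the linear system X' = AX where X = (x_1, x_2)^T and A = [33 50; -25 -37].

x_1(t) = -3K_1e^(-2t)sin(5t) + K_1e^(-2t)cos(5t) + K_2e^(-2t)sin(5t) + 3K_2e^(-2t)cos(5t), x_2(t) = 2K_1e^(-2t)sin(5t) - K_1e^(-2t)cos(5t) - K_2e^(-2t)sin(5t) - 2K_2e^(-2t)cos(5t)

Coefficient matrix A = [[33, 50], [-25, -37]].
Characteristic polynomial det(A - λI) = λ^2 + 4λ + 29 = 0.
Eigenvalues λ = -2 ± 5i (complex conjugate pair).
For λ=-2+5i: an eigenvector is (1,-1) - i(-3,2) = (1 + 3i, -1 - 2i).
A real fundamental pair from Re and Im of e^((-2+5i)t)v: X_1 = e^(-2t)(cos(5t)·(1,-1) + sin(5t)·(-3,2)), X_2 = e^(-2t)(sin(5t)·(1,-1) - cos(5t)·(-3,2)).
General solution: K_1X_1 + K_2X_2.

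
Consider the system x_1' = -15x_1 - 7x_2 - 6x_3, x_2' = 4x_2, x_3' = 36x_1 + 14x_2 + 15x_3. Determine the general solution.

x_1(t) = K_1e^(3t) + K_2e^(-3t) - K_3e^(4t), x_2(t) = K_3e^(4t), x_3(t) = -3K_1e^(3t) - 2K_2e^(-3t) + 2K_3e^(4t)

Coefficient matrix A = [[-15, -7, -6], [0, 4, 0], [36, 14, 15]].
det(A - λI) = 0 gives eigenvalues λ = 3, -3, 4.
For λ=3: eigenvector (1,0,-3).
For λ=-3: eigenvector (1,0,-2).
For λ=4: eigenvector (-1,1,2).
General solution: K_1e^(3t)(1,0,-3) + K_2e^(-3t)(1,0,-2) + K_3e^(4t)(-1,1,2).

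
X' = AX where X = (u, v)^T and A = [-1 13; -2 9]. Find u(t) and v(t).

u(t) = 2K_1e^(4t)sin(t) - 3K_1e^(4t)cos(t) - 3K_2e^(4t)sin(t) - 2K_2e^(4t)cos(t), v(t) = K_1e^(4t)sin(t) - K_1e^(4t)cos(t) - K_2e^(4t)sin(t) - K_2e^(4t)cos(t)

Coefficient matrix A = [[-1, 13], [-2, 9]].
Characteristic polynomial det(A - λI) = λ^2 - 8λ + 17 = 0.
Eigenvalues λ = 4 ± i (complex conjugate pair).
For λ=4+i: an eigenvector is (-3,-1) - i(2,1) = (-3 - 2i, -1 - i).
A real fundamental pair from Re and Im of e^((4+i)t)v: X_1 = e^(4t)(cos(t)·(-3,-1) + sin(t)·(2,1)), X_2 = e^(4t)(sin(t)·(-3,-1) - cos(t)·(2,1)).
General solution: K_1X_1 + K_2X_2.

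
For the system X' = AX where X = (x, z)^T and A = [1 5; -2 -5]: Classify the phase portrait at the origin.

A = [[1,5],[-2,-5]]; det(A-λI) = λ^2 + 4λ + 5.
λ = -2 ± i: negative real part.

stable spiral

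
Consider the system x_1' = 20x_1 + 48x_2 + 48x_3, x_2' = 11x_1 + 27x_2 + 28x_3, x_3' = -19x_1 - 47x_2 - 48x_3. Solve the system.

x_1(t) = 3K_1e^(4t) - 2K_2e^(-4t), x_2(t) = K_1e^(4t) - 2K_2e^(-4t) - K_3e^(-t), x_3(t) = -2K_1e^(4t) + 3K_2e^(-4t) + K_3e^(-t)

Coefficient matrix A = [[20, 48, 48], [11, 27, 28], [-19, -47, -48]].
det(A - λI) = 0 gives eigenvalues λ = 4, -4, -1.
For λ=4: eigenvector (3,1,-2).
For λ=-4: eigenvector (-2,-2,3).
For λ=-1: eigenvector (0,-1,1).
General solution: K_1e^(4t)(3,1,-2) + K_2e^(-4t)(-2,-2,3) + K_3e^(-t)(0,-1,1).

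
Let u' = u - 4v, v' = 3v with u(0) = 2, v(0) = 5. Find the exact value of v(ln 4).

A = [[1,-4],[0,3]]; eigenvalues λ = 1, 3.
Eigenvectors: (-1,0) for λ=1, (-2,1) for λ=3.
From the initial condition, c_1 = -12, c_2 = 5.
v(ln 4) = (-12)(4^1)(0) + (5)(4^3)(1) = 320.

320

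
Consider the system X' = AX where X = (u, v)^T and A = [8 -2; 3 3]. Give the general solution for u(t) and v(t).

Coefficient matrix A = [[8, -2], [3, 3]].
Characteristic polynomial det(A - λI) = λ^2 - 11λ + 30 = 0.
Eigenvalues λ = 6, 5.
For λ=6: (A-λI) row 1 is [2, -2], so an eigenvector is (-1, -1).
For λ=5: (A-λI) row 1 is [3, -2], so an eigenvector is (-2, -3).
General solution: C_1e^(6t)(-1,-1) + C_2e^(5t)(-2,-3).

u(t) = -C_1e^(6t) - 2C_2e^(5t), v(t) = -C_1e^(6t) - 3C_2e^(5t)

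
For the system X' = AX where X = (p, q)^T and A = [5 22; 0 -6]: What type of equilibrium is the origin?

saddle

A = [[5,22],[0,-6]]; det(A-λI) = λ^2 + λ - 30.
λ = 5, -6: opposite signs.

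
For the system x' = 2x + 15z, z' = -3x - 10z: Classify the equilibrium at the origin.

A = [[2,15],[-3,-10]]; det(A-λI) = λ^2 + 8λ + 25.
λ = -4 ± 3i: negative real part.

stable spiral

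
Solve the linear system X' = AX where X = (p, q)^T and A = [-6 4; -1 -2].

Coefficient matrix A = [[-6, 4], [-1, -2]].
Characteristic polynomial det(A - λI) = λ^2 + 8λ + 16 = 0.
Single eigenvalue λ = -4 with algebraic multiplicity 2.
Eigenvector v = (2,1); generalized eigenvector w with (A-λI)w=v is (1,1).
General solution: e^(-4t)[K_1·v + K_2·(t·v + w)].

p(t) = 2K_1e^(-4t) + 2K_2te^(-4t) + K_2e^(-4t), q(t) = K_1e^(-4t) + K_2te^(-4t) + K_2e^(-4t)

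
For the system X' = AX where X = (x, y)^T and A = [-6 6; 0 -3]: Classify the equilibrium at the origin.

A = [[-6,6],[0,-3]]; det(A-λI) = λ^2 + 9λ + 18.
λ = -3, -6: both negative.

stable node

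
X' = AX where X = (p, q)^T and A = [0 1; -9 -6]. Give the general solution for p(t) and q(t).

p(t) = -K_1e^(-3t) - K_2te^(-3t) - K_2e^(-3t), q(t) = 3K_1e^(-3t) + 3K_2te^(-3t) + 2K_2e^(-3t)

Coefficient matrix A = [[0, 1], [-9, -6]].
Characteristic polynomial det(A - λI) = λ^2 + 6λ + 9 = 0.
Single eigenvalue λ = -3 with algebraic multiplicity 2.
Eigenvector v = (-1,3); generalized eigenvector w with (A-λI)w=v is (-1,2).
General solution: e^(-3t)[K_1·v + K_2·(t·v + w)].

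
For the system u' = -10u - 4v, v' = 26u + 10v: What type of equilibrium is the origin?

A = [[-10,-4],[26,10]]; det(A-λI) = λ^2 + 4.
λ = 0 ± 2i: zero real part.

center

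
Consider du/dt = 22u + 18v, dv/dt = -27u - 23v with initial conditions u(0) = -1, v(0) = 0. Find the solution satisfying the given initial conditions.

Coefficient matrix A = [[22, 18], [-27, -23]].
Characteristic polynomial det(A - λI) = λ^2 + λ - 20 = 0.
Eigenvalues λ = -5, 4.
For λ=-5: (A-λI) row 1 is [27, 18], so an eigenvector is (-2, 3).
For λ=4: (A-λI) row 1 is [18, 18], so an eigenvector is (1, -1).
General solution: K_1e^(-5t)(-2,3) + K_2e^(4t)(1,-1).
Applying u(0)=-1, v(0)=0 gives K_1=-1, K_2=-3.

u(t) = -3e^(4t) + 2e^(-5t), v(t) = 3e^(4t) - 3e^(-5t)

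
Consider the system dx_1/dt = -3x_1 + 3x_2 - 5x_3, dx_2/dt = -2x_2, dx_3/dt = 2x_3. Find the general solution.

x_1(t) = -C_1e^(2t) + 3C_2e^(-2t) + C_3e^(-3t), x_2(t) = C_2e^(-2t), x_3(t) = C_1e^(2t)

Coefficient matrix A = [[-3, 3, -5], [0, -2, 0], [0, 0, 2]].
det(A - λI) = 0 gives eigenvalues λ = 2, -2, -3.
For λ=2: eigenvector (-1,0,1).
For λ=-2: eigenvector (3,1,0).
For λ=-3: eigenvector (1,0,0).
General solution: C_1e^(2t)(-1,0,1) + C_2e^(-2t)(3,1,0) + C_3e^(-3t)(1,0,0).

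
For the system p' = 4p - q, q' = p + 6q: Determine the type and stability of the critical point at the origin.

A = [[4,-1],[1,6]]; det(A-λI) = λ^2 - 10λ + 25.
repeated λ = 5 with a single eigenvector.

unstable improper node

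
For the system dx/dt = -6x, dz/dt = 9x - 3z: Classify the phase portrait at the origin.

stable node

A = [[-6,0],[9,-3]]; det(A-λI) = λ^2 + 9λ + 18.
λ = -3, -6: both negative.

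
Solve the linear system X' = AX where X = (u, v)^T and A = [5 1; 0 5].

Coefficient matrix A = [[5, 1], [0, 5]].
Characteristic polynomial det(A - λI) = λ^2 - 10λ + 25 = 0.
Single eigenvalue λ = 5 with algebraic multiplicity 2.
Eigenvector v = (-1,0); generalized eigenvector w with (A-λI)w=v is (3,-1).
General solution: e^(5t)[c_1·v + c_2·(t·v + w)].

u(t) = -c_1e^(5t) - c_2te^(5t) + 3c_2e^(5t), v(t) = -c_2e^(5t)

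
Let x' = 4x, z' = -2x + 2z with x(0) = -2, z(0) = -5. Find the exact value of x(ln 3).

A = [[4,0],[-2,2]]; eigenvalues λ = 4, 2.
Eigenvectors: (1,-1) for λ=4, (0,1) for λ=2.
From the initial condition, c_1 = -2, c_2 = -7.
x(ln 3) = (-2)(3^4)(1) + (-7)(3^2)(0) = -162.

-162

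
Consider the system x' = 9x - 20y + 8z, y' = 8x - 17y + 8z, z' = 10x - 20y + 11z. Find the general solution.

Coefficient matrix A = [[9, -20, 8], [8, -17, 8], [10, -20, 11]].
det(A - λI) = 0 gives eigenvalues λ = 1, 3, -1.
For λ=1: eigenvector (1,0,-1).
For λ=3: eigenvector (0,2,5).
For λ=-1: eigenvector (2,1,0).
General solution: C_1e^(t)(1,0,-1) + C_2e^(3t)(0,2,5) + C_3e^(-t)(2,1,0).

x(t) = C_1e^(t) + 2C_3e^(-t), y(t) = 2C_2e^(3t) + C_3e^(-t), z(t) = -C_1e^(t) + 5C_2e^(3t)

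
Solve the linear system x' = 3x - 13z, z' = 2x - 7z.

x(t) = -2C_1e^(-2t)sin(t) - 3C_1e^(-2t)cos(t) - 3C_2e^(-2t)sin(t) + 2C_2e^(-2t)cos(t), z(t) = -C_1e^(-2t)sin(t) - C_1e^(-2t)cos(t) - C_2e^(-2t)sin(t) + C_2e^(-2t)cos(t)

Coefficient matrix A = [[3, -13], [2, -7]].
Characteristic polynomial det(A - λI) = λ^2 + 4λ + 5 = 0.
Eigenvalues λ = -2 ± i (complex conjugate pair).
For λ=-2+i: an eigenvector is (-3,-1) - i(-2,-1) = (-3 + 2i, -1 + i).
A real fundamental pair from Re and Im of e^((-2+i)t)v: X_1 = e^(-2t)(cos(t)·(-3,-1) + sin(t)·(-2,-1)), X_2 = e^(-2t)(sin(t)·(-3,-1) - cos(t)·(-2,-1)).
General solution: C_1X_1 + C_2X_2.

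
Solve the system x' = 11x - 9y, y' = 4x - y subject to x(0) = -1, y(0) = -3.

x(t) = 21te^(5t) - e^(5t), y(t) = 14te^(5t) - 3e^(5t)

Coefficient matrix A = [[11, -9], [4, -1]].
Characteristic polynomial det(A - λI) = λ^2 - 10λ + 25 = 0.
Single eigenvalue λ = 5 with algebraic multiplicity 2.
Eigenvector v = (-3,-2); generalized eigenvector w with (A-λI)w=v is (1,1).
General solution: e^(5t)[c_1·v + c_2·(t·v + w)].
Applying x(0)=-1, y(0)=-3 gives c_1=-2, c_2=-7.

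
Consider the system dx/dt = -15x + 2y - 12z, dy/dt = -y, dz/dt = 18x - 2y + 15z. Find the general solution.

Coefficient matrix A = [[-15, 2, -12], [0, -1, 0], [18, -2, 15]].
det(A - λI) = 0 gives eigenvalues λ = -3, -1, 3.
For λ=-3: eigenvector (1,0,-1).
For λ=-1: eigenvector (1,1,-1).
For λ=3: eigenvector (-2,0,3).
General solution: K_1e^(-3t)(1,0,-1) + K_2e^(-t)(1,1,-1) + K_3e^(3t)(-2,0,3).

x(t) = K_1e^(-3t) + K_2e^(-t) - 2K_3e^(3t), y(t) = K_2e^(-t), z(t) = -K_1e^(-3t) - K_2e^(-t) + 3K_3e^(3t)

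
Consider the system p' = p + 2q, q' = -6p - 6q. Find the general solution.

p(t) = c_1e^(-3t) - 2c_2e^(-2t), q(t) = -2c_1e^(-3t) + 3c_2e^(-2t)

Coefficient matrix A = [[1, 2], [-6, -6]].
Characteristic polynomial det(A - λI) = λ^2 + 5λ + 6 = 0.
Eigenvalues λ = -3, -2.
For λ=-3: (A-λI) row 1 is [4, 2], so an eigenvector is (1, -2).
For λ=-2: (A-λI) row 1 is [3, 2], so an eigenvector is (-2, 3).
General solution: c_1e^(-3t)(1,-2) + c_2e^(-2t)(-2,3).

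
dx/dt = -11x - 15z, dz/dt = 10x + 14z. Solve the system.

x(t) = 3K_1e^(-t) + K_2e^(4t), z(t) = -2K_1e^(-t) - K_2e^(4t)

Coefficient matrix A = [[-11, -15], [10, 14]].
Characteristic polynomial det(A - λI) = λ^2 - 3λ - 4 = 0.
Eigenvalues λ = -1, 4.
For λ=-1: (A-λI) row 1 is [-10, -15], so an eigenvector is (3, -2).
For λ=4: (A-λI) row 1 is [-15, -15], so an eigenvector is (1, -1).
General solution: K_1e^(-t)(3,-2) + K_2e^(4t)(1,-1).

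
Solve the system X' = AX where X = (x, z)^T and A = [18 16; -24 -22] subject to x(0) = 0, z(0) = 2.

x(t) = 4e^(2t) - 4e^(-6t), z(t) = -4e^(2t) + 6e^(-6t)

Coefficient matrix A = [[18, 16], [-24, -22]].
Characteristic polynomial det(A - λI) = λ^2 + 4λ - 12 = 0.
Eigenvalues λ = -6, 2.
For λ=-6: (A-λI) row 1 is [24, 16], so an eigenvector is (-2, 3).
For λ=2: (A-λI) row 1 is [16, 16], so an eigenvector is (1, -1).
General solution: c_1e^(-6t)(-2,3) + c_2e^(2t)(1,-1).
Applying x(0)=0, z(0)=2 gives c_1=2, c_2=4.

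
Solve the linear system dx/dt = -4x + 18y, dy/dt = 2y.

x(t) = 3K_1e^(2t) - K_2e^(-4t), y(t) = K_1e^(2t)

Coefficient matrix A = [[-4, 18], [0, 2]].
Characteristic polynomial det(A - λI) = λ^2 + 2λ - 8 = 0.
Eigenvalues λ = 2, -4.
For λ=2: (A-λI) row 1 is [-6, 18], so an eigenvector is (3, 1).
For λ=-4: (A-λI) row 1 is [0, 18], so an eigenvector is (-1, 0).
General solution: K_1e^(2t)(3,1) + K_2e^(-4t)(-1,0).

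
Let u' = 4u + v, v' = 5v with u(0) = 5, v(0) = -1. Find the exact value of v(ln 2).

A = [[4,1],[0,5]]; eigenvalues λ = 4, 5.
Eigenvectors: (-1,0) for λ=4, (1,1) for λ=5.
From the initial condition, c_1 = -6, c_2 = -1.
v(ln 2) = (-6)(2^4)(0) + (-1)(2^5)(1) = -32.

-32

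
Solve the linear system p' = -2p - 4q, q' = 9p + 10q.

Coefficient matrix A = [[-2, -4], [9, 10]].
Characteristic polynomial det(A - λI) = λ^2 - 8λ + 16 = 0.
Single eigenvalue λ = 4 with algebraic multiplicity 2.
Eigenvector v = (2,-3); generalized eigenvector w with (A-λI)w=v is (1,-2).
General solution: e^(4t)[K_1·v + K_2·(t·v + w)].

p(t) = 2K_1e^(4t) + 2K_2te^(4t) + K_2e^(4t), q(t) = -3K_1e^(4t) - 3K_2te^(4t) - 2K_2e^(4t)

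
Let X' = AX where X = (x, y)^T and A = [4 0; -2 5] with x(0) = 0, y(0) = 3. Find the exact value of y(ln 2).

A = [[4,0],[-2,5]]; eigenvalues λ = 4, 5.
Eigenvectors: (1,2) for λ=4, (0,-1) for λ=5.
From the initial condition, c_1 = 0, c_2 = -3.
y(ln 2) = (0)(2^4)(2) + (-3)(2^5)(-1) = 96.

96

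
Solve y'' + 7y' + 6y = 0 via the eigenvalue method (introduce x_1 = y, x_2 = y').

y(t) = K_1e^(-6t) + K_2e^(-t)

Let x_1 = y, x_2 = y'. Then x_1' = x_2 and x_2' = -6x_1 - 7x_2.
A = [[0,1],[-6,-7]]; det(A-λI) = λ^2 + 7λ + 6.
Eigenvalues λ = -6, -1 with eigenvectors (1,-6), (1,-1).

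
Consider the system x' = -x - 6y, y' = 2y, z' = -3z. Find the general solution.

Coefficient matrix A = [[-1, -6, 0], [0, 2, 0], [0, 0, -3]].
det(A - λI) = 0 gives eigenvalues λ = -1, -3, 2.
For λ=-1: eigenvector (1,0,0).
For λ=-3: eigenvector (0,0,1).
For λ=2: eigenvector (-2,1,0).
General solution: c_1e^(-t)(1,0,0) + c_2e^(-3t)(0,0,1) + c_3e^(2t)(-2,1,0).

x(t) = c_1e^(-t) - 2c_3e^(2t), y(t) = c_3e^(2t), z(t) = c_2e^(-3t)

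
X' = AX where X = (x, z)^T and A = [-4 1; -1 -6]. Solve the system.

x(t) = -c_1e^(-5t) - c_2te^(-5t) - 2c_2e^(-5t), z(t) = c_1e^(-5t) + c_2te^(-5t) + c_2e^(-5t)

Coefficient matrix A = [[-4, 1], [-1, -6]].
Characteristic polynomial det(A - λI) = λ^2 + 10λ + 25 = 0.
Single eigenvalue λ = -5 with algebraic multiplicity 2.
Eigenvector v = (-1,1); generalized eigenvector w with (A-λI)w=v is (-2,1).
General solution: e^(-5t)[c_1·v + c_2·(t·v + w)].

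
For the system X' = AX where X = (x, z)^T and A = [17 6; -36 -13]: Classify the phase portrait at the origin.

saddle

A = [[17,6],[-36,-13]]; det(A-λI) = λ^2 - 4λ - 5.
λ = -1, 5: opposite signs.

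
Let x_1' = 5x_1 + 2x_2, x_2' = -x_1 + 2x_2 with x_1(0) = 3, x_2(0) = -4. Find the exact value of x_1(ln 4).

A = [[5,2],[-1,2]]; eigenvalues λ = 4, 3.
Eigenvectors: (2,-1) for λ=4, (1,-1) for λ=3.
From the initial condition, c_1 = -1, c_2 = 5.
x_1(ln 4) = (-1)(4^4)(2) + (5)(4^3)(1) = -192.

-192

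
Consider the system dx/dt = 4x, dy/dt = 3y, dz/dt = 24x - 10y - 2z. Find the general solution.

Coefficient matrix A = [[4, 0, 0], [0, 3, 0], [24, -10, -2]].
det(A - λI) = 0 gives eigenvalues λ = 4, 3, -2.
For λ=4: eigenvector (1,0,4).
For λ=3: eigenvector (0,1,-2).
For λ=-2: eigenvector (0,0,1).
General solution: C_1e^(4t)(1,0,4) + C_2e^(3t)(0,1,-2) + C_3e^(-2t)(0,0,1).

x(t) = C_1e^(4t), y(t) = C_2e^(3t), z(t) = 4C_1e^(4t) - 2C_2e^(3t) + C_3e^(-2t)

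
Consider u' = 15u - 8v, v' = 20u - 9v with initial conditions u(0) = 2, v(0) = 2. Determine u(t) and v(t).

Coefficient matrix A = [[15, -8], [20, -9]].
Characteristic polynomial det(A - λI) = λ^2 - 6λ + 25 = 0.
Eigenvalues λ = 3 ± 4i (complex conjugate pair).
For λ=3+4i: an eigenvector is (-1,-2) - i(1,1) = (-1 - i, -2 - i).
A real fundamental pair from Re and Im of e^((3+4i)t)v: X_1 = e^(3t)(cos(4t)·(-1,-2) + sin(4t)·(1,1)), X_2 = e^(3t)(sin(4t)·(-1,-2) - cos(4t)·(1,1)).
General solution: C_1X_1 + C_2X_2.
Applying u(0)=2, v(0)=2 gives C_1=0, C_2=-2.

u(t) = 2e^(3t)sin(4t) + 2e^(3t)cos(4t), v(t) = 4e^(3t)sin(4t) + 2e^(3t)cos(4t)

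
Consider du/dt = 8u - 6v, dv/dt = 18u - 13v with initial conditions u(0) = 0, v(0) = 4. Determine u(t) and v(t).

u(t) = -8e^(-t) + 8e^(-4t), v(t) = -12e^(-t) + 16e^(-4t)

Coefficient matrix A = [[8, -6], [18, -13]].
Characteristic polynomial det(A - λI) = λ^2 + 5λ + 4 = 0.
Eigenvalues λ = -1, -4.
For λ=-1: (A-λI) row 1 is [9, -6], so an eigenvector is (2, 3).
For λ=-4: (A-λI) row 1 is [12, -6], so an eigenvector is (-1, -2).
General solution: C_1e^(-t)(2,3) + C_2e^(-4t)(-1,-2).
Applying u(0)=0, v(0)=4 gives C_1=-4, C_2=-8.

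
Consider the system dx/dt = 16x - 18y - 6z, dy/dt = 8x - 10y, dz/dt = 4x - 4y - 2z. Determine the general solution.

Coefficient matrix A = [[16, -18, -6], [8, -10, 0], [4, -4, -2]].
det(A - λI) = 0 gives eigenvalues λ = 4, -2, 2.
For λ=4: eigenvector (7,4,2).
For λ=-2: eigenvector (1,1,0).
For λ=2: eigenvector (3,2,1).
General solution: K_1e^(4t)(7,4,2) + K_2e^(-2t)(1,1,0) + K_3e^(2t)(3,2,1).

x(t) = 7K_1e^(4t) + K_2e^(-2t) + 3K_3e^(2t), y(t) = 4K_1e^(4t) + K_2e^(-2t) + 2K_3e^(2t), z(t) = 2K_1e^(4t) + K_3e^(2t)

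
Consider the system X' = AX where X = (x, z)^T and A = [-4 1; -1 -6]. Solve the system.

x(t) = c_1e^(-5t) + c_2te^(-5t), z(t) = -c_1e^(-5t) - c_2te^(-5t) + c_2e^(-5t)

Coefficient matrix A = [[-4, 1], [-1, -6]].
Characteristic polynomial det(A - λI) = λ^2 + 10λ + 25 = 0.
Single eigenvalue λ = -5 with algebraic multiplicity 2.
Eigenvector v = (1,-1); generalized eigenvector w with (A-λI)w=v is (0,1).
General solution: e^(-5t)[c_1·v + c_2·(t·v + w)].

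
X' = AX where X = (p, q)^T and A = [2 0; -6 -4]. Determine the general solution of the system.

p(t) = -C_1e^(2t), q(t) = C_1e^(2t) - C_2e^(-4t)

Coefficient matrix A = [[2, 0], [-6, -4]].
Characteristic polynomial det(A - λI) = λ^2 + 2λ - 8 = 0.
Eigenvalues λ = 2, -4.
For λ=2: (A-λI) row 2 is [-6, -6], so an eigenvector is (-1, 1).
For λ=-4: (A-λI) row 1 is [6, 0], so an eigenvector is (0, -1).
General solution: C_1e^(2t)(-1,1) + C_2e^(-4t)(0,-1).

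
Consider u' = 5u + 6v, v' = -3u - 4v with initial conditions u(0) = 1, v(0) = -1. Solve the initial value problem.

Coefficient matrix A = [[5, 6], [-3, -4]].
Characteristic polynomial det(A - λI) = λ^2 - λ - 2 = 0.
Eigenvalues λ = 2, -1.
For λ=2: (A-λI) row 1 is [3, 6], so an eigenvector is (2, -1).
For λ=-1: (A-λI) row 1 is [6, 6], so an eigenvector is (1, -1).
General solution: K_1e^(2t)(2,-1) + K_2e^(-t)(1,-1).
Applying u(0)=1, v(0)=-1 gives K_1=0, K_2=1.

u(t) = e^(-t), v(t) = -e^(-t)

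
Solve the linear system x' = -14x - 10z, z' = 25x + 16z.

Coefficient matrix A = [[-14, -10], [25, 16]].
Characteristic polynomial det(A - λI) = λ^2 - 2λ + 26 = 0.
Eigenvalues λ = 1 ± 5i (complex conjugate pair).
For λ=1+5i: an eigenvector is (1,-1) - i(-1,2) = (1 + i, -1 - 2i).
A real fundamental pair from Re and Im of e^((1+5i)t)v: X_1 = e^(t)(cos(5t)·(1,-1) + sin(5t)·(-1,2)), X_2 = e^(t)(sin(5t)·(1,-1) - cos(5t)·(-1,2)).
General solution: c_1X_1 + c_2X_2.

x(t) = -c_1e^(t)sin(5t) + c_1e^(t)cos(5t) + c_2e^(t)sin(5t) + c_2e^(t)cos(5t), z(t) = 2c_1e^(t)sin(5t) - c_1e^(t)cos(5t) - c_2e^(t)sin(5t) - 2c_2e^(t)cos(5t)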